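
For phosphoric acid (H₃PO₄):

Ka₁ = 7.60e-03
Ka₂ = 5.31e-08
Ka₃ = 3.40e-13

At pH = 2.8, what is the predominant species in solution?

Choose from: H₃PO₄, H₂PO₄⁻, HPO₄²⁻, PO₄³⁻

pKa₁ = 2.12, pKa₂ = 7.27, pKa₃ = 12.47. For a polyprotic acid the predominant species crosses at each pKa: below pKa_n the protonated form dominates, above it the deprotonated form does. At pH = 2.8, the predominant species is H₂PO₄⁻.

H₂PO₄⁻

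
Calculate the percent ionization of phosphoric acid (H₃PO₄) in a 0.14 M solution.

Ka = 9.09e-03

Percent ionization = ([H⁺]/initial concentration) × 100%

Using Ka equilibrium: x² + Ka×x - Ka×C = 0. Solving: [H⁺] = 3.1417e-02. Percent = (3.1417e-02/0.14) × 100

Percent ionization = 22.4%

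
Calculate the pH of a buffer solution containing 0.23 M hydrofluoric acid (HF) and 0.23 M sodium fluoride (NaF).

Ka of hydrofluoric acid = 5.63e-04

pKa = -log(5.63e-04) = 3.25. pH = pKa + log([A⁻]/[HA]) = 3.25 + log(0.23/0.23)

pH = 3.25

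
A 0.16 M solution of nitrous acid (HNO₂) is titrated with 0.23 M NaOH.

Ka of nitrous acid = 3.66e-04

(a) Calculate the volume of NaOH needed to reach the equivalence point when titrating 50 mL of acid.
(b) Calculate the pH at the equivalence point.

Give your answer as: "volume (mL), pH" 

moles acid = 0.16 × 50/1000 = 0.008 mol; V_base = moles/0.23 × 1000 = 34.8 mL. At equivalence only the conjugate base is present: [A⁻] = 0.008/0.085 = 9.4359e-02 M. Kb = Kw/Ka = 2.73e-11; [OH⁻] = √(Kb × [A⁻]) = 1.6057e-06; pOH = 5.79; pH = 14 - pOH = 8.21.

V = 34.8 mL, pH = 8.21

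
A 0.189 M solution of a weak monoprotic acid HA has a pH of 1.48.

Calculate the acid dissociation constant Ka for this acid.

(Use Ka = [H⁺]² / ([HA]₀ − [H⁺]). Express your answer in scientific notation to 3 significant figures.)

[H⁺] = 10^(−pH) = 10^(−1.48) = 3.311e-02 M. For HA ⇌ H⁺ + A⁻, Ka = [H⁺][A⁻]/[HA] = [H⁺]² / ([HA]₀ − [H⁺]) = (3.311e-02)² / (0.189 − 3.311e-02) = 7.03e-03.

K_a = 7.03e-03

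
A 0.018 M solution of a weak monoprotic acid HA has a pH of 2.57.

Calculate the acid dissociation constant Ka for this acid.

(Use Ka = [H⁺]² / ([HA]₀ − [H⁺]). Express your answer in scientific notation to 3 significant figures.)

[H⁺] = 10^(−pH) = 10^(−2.57) = 2.692e-03 M. For HA ⇌ H⁺ + A⁻, Ka = [H⁺][A⁻]/[HA] = [H⁺]² / ([HA]₀ − [H⁺]) = (2.692e-03)² / (0.018 − 2.692e-03) = 4.73e-04.

K_a = 4.73e-04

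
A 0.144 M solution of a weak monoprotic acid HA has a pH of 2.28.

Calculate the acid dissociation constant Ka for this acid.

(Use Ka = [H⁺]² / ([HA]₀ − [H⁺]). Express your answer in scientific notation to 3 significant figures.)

[H⁺] = 10^(−pH) = 10^(−2.28) = 5.248e-03 M. For HA ⇌ H⁺ + A⁻, Ka = [H⁺][A⁻]/[HA] = [H⁺]² / ([HA]₀ − [H⁺]) = (5.248e-03)² / (0.144 − 5.248e-03) = 1.99e-04.

K_a = 1.99e-04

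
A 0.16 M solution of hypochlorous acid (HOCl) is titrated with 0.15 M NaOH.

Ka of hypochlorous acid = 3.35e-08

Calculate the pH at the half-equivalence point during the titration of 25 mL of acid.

At half-equivalence [HA] = [A⁻], so Henderson-Hasselbalch gives pH = pKa = -log(3.35e-08) = 7.47.

pH = pKa = 7.47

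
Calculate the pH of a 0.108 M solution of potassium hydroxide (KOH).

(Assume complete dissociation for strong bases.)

[OH⁻] = 0.108 M for strong base. pOH = -log[OH⁻] = 0.97, pH = 14 - pOH

pH = 13.03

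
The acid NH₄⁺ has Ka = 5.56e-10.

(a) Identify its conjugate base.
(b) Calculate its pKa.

(a) The conjugate base is formed by removing one H⁺ from NH₄⁺, giving NH₃. (b) pKa = -log(Ka) = -log(5.56e-10) = 9.25.

Conjugate base: NH₃; pK_a = 9.25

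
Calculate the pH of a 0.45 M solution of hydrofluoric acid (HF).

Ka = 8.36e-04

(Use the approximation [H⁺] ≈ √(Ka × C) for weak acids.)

[H⁺] = √(Ka × C) = √(8.36e-04 × 0.45) = 1.9396e-02. pH = -log(1.9396e-02)

pH = 1.71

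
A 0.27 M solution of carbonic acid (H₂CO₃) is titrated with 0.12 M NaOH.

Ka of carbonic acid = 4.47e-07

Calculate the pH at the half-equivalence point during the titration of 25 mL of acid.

At half-equivalence [HA] = [A⁻], so Henderson-Hasselbalch gives pH = pKa = -log(4.47e-07) = 6.35.

pH = pKa = 6.35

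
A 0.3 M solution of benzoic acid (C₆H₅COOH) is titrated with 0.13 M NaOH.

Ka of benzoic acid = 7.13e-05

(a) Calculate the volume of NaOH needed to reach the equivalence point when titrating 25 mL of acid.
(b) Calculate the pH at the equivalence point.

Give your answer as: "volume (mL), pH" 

moles acid = 0.3 × 25/1000 = 0.0075 mol; V_base = moles/0.13 × 1000 = 57.7 mL. At equivalence only the conjugate base is present: [A⁻] = 0.0075/0.083 = 9.0698e-02 M. Kb = Kw/Ka = 1.40e-10; [OH⁻] = √(Kb × [A⁻]) = 3.5666e-06; pOH = 5.45; pH = 14 - pOH = 8.55.

V = 57.7 mL, pH = 8.55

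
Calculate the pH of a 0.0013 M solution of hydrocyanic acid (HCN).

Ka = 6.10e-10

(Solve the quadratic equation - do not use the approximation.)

x² + Ka×x - Ka×C = 0. Using quadratic formula: [H⁺] = 8.9020e-07

pH = 6.05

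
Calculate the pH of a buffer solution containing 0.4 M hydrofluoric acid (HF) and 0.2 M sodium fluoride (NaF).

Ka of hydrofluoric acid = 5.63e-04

pKa = -log(5.63e-04) = 3.25. pH = pKa + log([A⁻]/[HA]) = 3.25 + log(0.2/0.4)

pH = 2.95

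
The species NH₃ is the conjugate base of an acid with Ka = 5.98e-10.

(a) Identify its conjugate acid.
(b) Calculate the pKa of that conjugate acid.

(a) The conjugate acid is formed by adding one H⁺ to NH₃, giving NH₄⁺. (b) pKa = -log(Ka) = -log(5.98e-10) = 9.22.

Conjugate acid: NH₄⁺; pK_a = 9.22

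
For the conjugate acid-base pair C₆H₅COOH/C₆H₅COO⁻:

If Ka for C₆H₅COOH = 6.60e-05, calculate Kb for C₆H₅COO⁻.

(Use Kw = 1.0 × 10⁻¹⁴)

For a conjugate pair Ka × Kb = Kw, so Kb = Kw/Ka = 1.0 × 10⁻¹⁴ / 6.60e-05 = 1.52e-10.

K_b = 1.52e-10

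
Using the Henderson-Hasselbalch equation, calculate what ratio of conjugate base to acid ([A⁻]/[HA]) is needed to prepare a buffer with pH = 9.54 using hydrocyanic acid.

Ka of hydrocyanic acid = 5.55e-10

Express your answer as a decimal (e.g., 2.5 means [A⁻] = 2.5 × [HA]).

pKa = -log(5.55e-10) = 9.2557. pH = pKa + log([A⁻]/[HA]), so log([A⁻]/[HA]) = pH − pKa = 9.54 − 9.2557 = 0.2843. [A⁻]/[HA] = 10^(0.2843) = 1.92

[A⁻]/[HA] = 1.92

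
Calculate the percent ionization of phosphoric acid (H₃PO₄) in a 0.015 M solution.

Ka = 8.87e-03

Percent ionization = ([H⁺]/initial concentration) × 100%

Using Ka equilibrium: x² + Ka×x - Ka×C = 0. Solving: [H⁺] = 7.9230e-03. Percent = (7.9230e-03/0.015) × 100

Percent ionization = 52.8%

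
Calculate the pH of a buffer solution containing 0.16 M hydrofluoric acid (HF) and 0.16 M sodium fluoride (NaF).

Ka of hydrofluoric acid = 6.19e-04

pKa = -log(6.19e-04) = 3.21. pH = pKa + log([A⁻]/[HA]) = 3.21 + log(0.16/0.16)

pH = 3.21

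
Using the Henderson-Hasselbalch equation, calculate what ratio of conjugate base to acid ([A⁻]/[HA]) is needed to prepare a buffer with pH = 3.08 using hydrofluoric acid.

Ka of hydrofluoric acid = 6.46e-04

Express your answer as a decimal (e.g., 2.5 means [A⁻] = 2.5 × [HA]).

pKa = -log(6.46e-04) = 3.1898. pH = pKa + log([A⁻]/[HA]), so log([A⁻]/[HA]) = pH − pKa = 3.08 − 3.1898 = -0.1098. [A⁻]/[HA] = 10^(-0.1098) = 0.777

[A⁻]/[HA] = 0.777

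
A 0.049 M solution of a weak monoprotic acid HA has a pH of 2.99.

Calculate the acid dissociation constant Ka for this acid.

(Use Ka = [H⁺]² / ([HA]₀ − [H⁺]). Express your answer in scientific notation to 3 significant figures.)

[H⁺] = 10^(−pH) = 10^(−2.99) = 1.023e-03 M. For HA ⇌ H⁺ + A⁻, Ka = [H⁺][A⁻]/[HA] = [H⁺]² / ([HA]₀ − [H⁺]) = (1.023e-03)² / (0.049 − 1.023e-03) = 2.18e-05.

K_a = 2.18e-05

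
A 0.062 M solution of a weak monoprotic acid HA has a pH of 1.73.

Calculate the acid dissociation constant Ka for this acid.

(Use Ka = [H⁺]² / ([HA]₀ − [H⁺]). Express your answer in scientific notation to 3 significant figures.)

[H⁺] = 10^(−pH) = 10^(−1.73) = 1.862e-02 M. For HA ⇌ H⁺ + A⁻, Ka = [H⁺][A⁻]/[HA] = [H⁺]² / ([HA]₀ − [H⁺]) = (1.862e-02)² / (0.062 − 1.862e-02) = 7.99e-03.

K_a = 7.99e-03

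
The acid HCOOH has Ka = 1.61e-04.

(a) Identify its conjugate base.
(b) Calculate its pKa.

(a) The conjugate base is formed by removing one H⁺ from HCOOH, giving HCOO⁻. (b) pKa = -log(Ka) = -log(1.61e-04) = 3.79.

Conjugate base: HCOO⁻; pK_a = 3.79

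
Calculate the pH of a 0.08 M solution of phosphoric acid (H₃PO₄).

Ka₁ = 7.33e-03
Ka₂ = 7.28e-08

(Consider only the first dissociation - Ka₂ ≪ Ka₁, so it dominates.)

First dissociation dominates. From Ka₁ = [H⁺][HA⁻]/[H₂A], x² + Ka₁·x − Ka₁·C = 0 with C = 0.08 M and Ka₁ = 7.33e-03. Solving: [H⁺] = (−Ka₁ + √(Ka₁² + 4·Ka₁·C)) / 2 = 2.0826e-02 M. pH = -log(2.0826e-02) = 1.68.

pH = 1.68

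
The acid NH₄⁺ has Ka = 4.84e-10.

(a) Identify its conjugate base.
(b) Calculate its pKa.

(a) The conjugate base is formed by removing one H⁺ from NH₄⁺, giving NH₃. (b) pKa = -log(Ka) = -log(4.84e-10) = 9.32.

Conjugate base: NH₃; pK_a = 9.32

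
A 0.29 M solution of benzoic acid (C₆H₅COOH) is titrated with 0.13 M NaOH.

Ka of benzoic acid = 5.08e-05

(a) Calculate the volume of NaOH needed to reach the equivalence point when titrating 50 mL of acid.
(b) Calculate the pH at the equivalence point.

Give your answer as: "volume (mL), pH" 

moles acid = 0.29 × 50/1000 = 0.0145 mol; V_base = moles/0.13 × 1000 = 111.5 mL. At equivalence only the conjugate base is present: [A⁻] = 0.0145/0.162 = 8.9762e-02 M. Kb = Kw/Ka = 1.97e-10; [OH⁻] = √(Kb × [A⁻]) = 4.2035e-06; pOH = 5.38; pH = 14 - pOH = 8.62.

V = 111.5 mL, pH = 8.62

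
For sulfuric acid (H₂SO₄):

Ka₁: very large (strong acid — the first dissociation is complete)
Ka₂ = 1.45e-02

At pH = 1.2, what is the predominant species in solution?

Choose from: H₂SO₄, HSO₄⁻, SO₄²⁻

The first dissociation is complete, so H₂SO₄ itself is never the predominant species in water; pKa₂ = -log(1.45e-02) = 1.84. For a polyprotic acid the predominant species crosses at each pKa: below pKa_n the protonated form dominates, above it the deprotonated form does. At pH = 1.2, the predominant species is HSO₄⁻.

HSO₄⁻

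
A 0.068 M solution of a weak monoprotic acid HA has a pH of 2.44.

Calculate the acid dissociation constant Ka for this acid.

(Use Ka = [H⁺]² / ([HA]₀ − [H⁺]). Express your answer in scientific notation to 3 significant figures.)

[H⁺] = 10^(−pH) = 10^(−2.44) = 3.631e-03 M. For HA ⇌ H⁺ + A⁻, Ka = [H⁺][A⁻]/[HA] = [H⁺]² / ([HA]₀ − [H⁺]) = (3.631e-03)² / (0.068 − 3.631e-03) = 2.05e-04.

K_a = 2.05e-04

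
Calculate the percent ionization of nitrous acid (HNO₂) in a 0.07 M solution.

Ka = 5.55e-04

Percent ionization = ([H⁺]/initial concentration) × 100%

Using Ka equilibrium: x² + Ka×x - Ka×C = 0. Solving: [H⁺] = 5.9617e-03. Percent = (5.9617e-03/0.07) × 100

Percent ionization = 8.52%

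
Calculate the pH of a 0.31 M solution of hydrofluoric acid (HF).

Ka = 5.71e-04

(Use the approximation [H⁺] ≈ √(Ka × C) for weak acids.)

[H⁺] = √(Ka × C) = √(5.71e-04 × 0.31) = 1.3305e-02. pH = -log(1.3305e-02)

pH = 1.88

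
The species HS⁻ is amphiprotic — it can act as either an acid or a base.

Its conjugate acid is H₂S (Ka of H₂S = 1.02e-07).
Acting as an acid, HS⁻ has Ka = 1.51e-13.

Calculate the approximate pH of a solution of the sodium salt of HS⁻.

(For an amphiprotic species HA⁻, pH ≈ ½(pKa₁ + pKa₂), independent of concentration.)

pKa₁ = -log(1.02e-07) = 6.99; pKa₂ = -log(1.51e-13) = 12.82. For an amphiprotic species, pH ≈ ½(pKa₁ + pKa₂) = ½(6.99 + 12.82) = 9.91.

pH = 9.91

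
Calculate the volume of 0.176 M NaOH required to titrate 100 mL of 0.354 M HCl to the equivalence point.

At equivalence: moles acid = moles base. moles HCl = 0.354 × 100/1000 = 0.0354 mol. V_base = moles / 0.176 × 1000 = 201.1 mL.

V_{base} = 201.1 mL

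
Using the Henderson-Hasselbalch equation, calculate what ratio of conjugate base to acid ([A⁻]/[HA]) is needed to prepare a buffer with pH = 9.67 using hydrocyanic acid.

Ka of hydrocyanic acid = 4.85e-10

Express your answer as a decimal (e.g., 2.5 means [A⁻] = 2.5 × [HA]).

pKa = -log(4.85e-10) = 9.3143. pH = pKa + log([A⁻]/[HA]), so log([A⁻]/[HA]) = pH − pKa = 9.67 − 9.3143 = 0.3557. [A⁻]/[HA] = 10^(0.3557) = 2.27

[A⁻]/[HA] = 2.27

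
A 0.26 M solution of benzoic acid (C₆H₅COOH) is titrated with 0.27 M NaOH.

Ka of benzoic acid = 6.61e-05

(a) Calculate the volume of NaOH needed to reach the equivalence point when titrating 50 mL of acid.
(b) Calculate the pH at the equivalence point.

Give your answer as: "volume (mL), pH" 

moles acid = 0.26 × 50/1000 = 0.013 mol; V_base = moles/0.27 × 1000 = 48.1 mL. At equivalence only the conjugate base is present: [A⁻] = 0.013/0.098 = 1.3245e-01 M. Kb = Kw/Ka = 1.51e-10; [OH⁻] = √(Kb × [A⁻]) = 4.4764e-06; pOH = 5.35; pH = 14 - pOH = 8.65.

V = 48.1 mL, pH = 8.65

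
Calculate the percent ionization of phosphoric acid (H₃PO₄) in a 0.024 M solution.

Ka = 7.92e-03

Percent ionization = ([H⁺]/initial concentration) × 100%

Using Ka equilibrium: x² + Ka×x - Ka×C = 0. Solving: [H⁺] = 1.0384e-02. Percent = (1.0384e-02/0.024) × 100

Percent ionization = 43.3%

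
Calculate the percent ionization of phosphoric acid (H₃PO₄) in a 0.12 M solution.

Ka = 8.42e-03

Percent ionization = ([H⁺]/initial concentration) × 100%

Using Ka equilibrium: x² + Ka×x - Ka×C = 0. Solving: [H⁺] = 2.7854e-02. Percent = (2.7854e-02/0.12) × 100

Percent ionization = 23.2%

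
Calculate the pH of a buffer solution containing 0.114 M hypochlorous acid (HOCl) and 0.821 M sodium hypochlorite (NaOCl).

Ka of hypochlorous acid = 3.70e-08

pKa = -log(3.70e-08) = 7.43. pH = pKa + log([A⁻]/[HA]) = 7.43 + log(0.821/0.114)

pH = 8.29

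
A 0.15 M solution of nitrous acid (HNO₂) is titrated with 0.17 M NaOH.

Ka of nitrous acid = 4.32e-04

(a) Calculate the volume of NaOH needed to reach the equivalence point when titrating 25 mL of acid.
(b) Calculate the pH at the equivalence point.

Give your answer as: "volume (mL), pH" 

moles acid = 0.15 × 25/1000 = 0.00375 mol; V_base = moles/0.17 × 1000 = 22.1 mL. At equivalence only the conjugate base is present: [A⁻] = 0.00375/0.047 = 7.9687e-02 M. Kb = Kw/Ka = 2.31e-11; [OH⁻] = √(Kb × [A⁻]) = 1.3582e-06; pOH = 5.87; pH = 14 - pOH = 8.13.

V = 22.1 mL, pH = 8.13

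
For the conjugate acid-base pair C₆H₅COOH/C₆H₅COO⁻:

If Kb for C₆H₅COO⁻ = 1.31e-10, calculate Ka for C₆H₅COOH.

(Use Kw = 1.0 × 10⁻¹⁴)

For a conjugate pair Ka × Kb = Kw, so Ka = Kw/Kb = 1.0 × 10⁻¹⁴ / 1.31e-10 = 7.63e-05.

K_a = 7.63e-05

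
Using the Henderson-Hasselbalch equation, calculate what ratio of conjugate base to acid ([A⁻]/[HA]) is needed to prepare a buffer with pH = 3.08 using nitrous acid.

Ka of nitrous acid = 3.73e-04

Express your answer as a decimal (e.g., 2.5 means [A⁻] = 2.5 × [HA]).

pKa = -log(3.73e-04) = 3.4283. pH = pKa + log([A⁻]/[HA]), so log([A⁻]/[HA]) = pH − pKa = 3.08 − 3.4283 = -0.3483. [A⁻]/[HA] = 10^(-0.3483) = 0.448

[A⁻]/[HA] = 0.448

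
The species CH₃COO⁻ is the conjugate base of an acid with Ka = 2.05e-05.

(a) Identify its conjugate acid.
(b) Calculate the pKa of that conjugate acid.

(a) The conjugate acid is formed by adding one H⁺ to CH₃COO⁻, giving CH₃COOH. (b) pKa = -log(Ka) = -log(2.05e-05) = 4.69.

Conjugate acid: CH₃COOH; pK_a = 4.69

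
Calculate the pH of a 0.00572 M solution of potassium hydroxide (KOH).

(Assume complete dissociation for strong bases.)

[OH⁻] = 0.00572 M for strong base. pOH = -log[OH⁻] = 2.24, pH = 14 - pOH

pH = 11.76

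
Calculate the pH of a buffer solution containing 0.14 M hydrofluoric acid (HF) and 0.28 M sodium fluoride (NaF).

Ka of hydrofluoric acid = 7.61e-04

pKa = -log(7.61e-04) = 3.12. pH = pKa + log([A⁻]/[HA]) = 3.12 + log(0.28/0.14)

pH = 3.42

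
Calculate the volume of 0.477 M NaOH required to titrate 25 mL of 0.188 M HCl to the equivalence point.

At equivalence: moles acid = moles base. moles HCl = 0.188 × 25/1000 = 0.0047 mol. V_base = moles / 0.477 × 1000 = 9.9 mL.

V_{base} = 9.9 mL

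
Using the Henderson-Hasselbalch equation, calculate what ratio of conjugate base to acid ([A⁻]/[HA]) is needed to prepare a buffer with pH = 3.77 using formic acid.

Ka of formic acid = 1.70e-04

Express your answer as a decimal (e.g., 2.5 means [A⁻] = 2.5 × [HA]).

pKa = -log(1.70e-04) = 3.7696. pH = pKa + log([A⁻]/[HA]), so log([A⁻]/[HA]) = pH − pKa = 3.77 − 3.7696 = 0.0004. [A⁻]/[HA] = 10^(0.0004) = 1.00

[A⁻]/[HA] = 1.00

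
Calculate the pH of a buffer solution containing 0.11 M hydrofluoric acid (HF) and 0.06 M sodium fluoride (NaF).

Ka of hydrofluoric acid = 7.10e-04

pKa = -log(7.10e-04) = 3.15. pH = pKa + log([A⁻]/[HA]) = 3.15 + log(0.06/0.11)

pH = 2.89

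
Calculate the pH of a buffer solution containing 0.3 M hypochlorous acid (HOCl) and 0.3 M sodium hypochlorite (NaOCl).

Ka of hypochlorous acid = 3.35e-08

pKa = -log(3.35e-08) = 7.47. pH = pKa + log([A⁻]/[HA]) = 7.47 + log(0.3/0.3)

pH = 7.47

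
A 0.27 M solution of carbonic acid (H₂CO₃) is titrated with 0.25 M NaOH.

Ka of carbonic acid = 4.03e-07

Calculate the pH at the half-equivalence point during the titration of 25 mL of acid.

At half-equivalence [HA] = [A⁻], so Henderson-Hasselbalch gives pH = pKa = -log(4.03e-07) = 6.39.

pH = pKa = 6.39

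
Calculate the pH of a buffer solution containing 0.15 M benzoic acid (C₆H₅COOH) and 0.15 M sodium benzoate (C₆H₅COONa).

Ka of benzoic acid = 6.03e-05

pKa = -log(6.03e-05) = 4.22. pH = pKa + log([A⁻]/[HA]) = 4.22 + log(0.15/0.15)

pH = 4.22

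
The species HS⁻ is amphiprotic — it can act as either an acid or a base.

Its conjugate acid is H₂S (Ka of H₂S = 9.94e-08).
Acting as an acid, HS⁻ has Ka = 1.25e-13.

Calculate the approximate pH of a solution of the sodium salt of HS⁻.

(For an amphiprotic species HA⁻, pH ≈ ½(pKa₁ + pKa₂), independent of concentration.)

pKa₁ = -log(9.94e-08) = 7.00; pKa₂ = -log(1.25e-13) = 12.90. For an amphiprotic species, pH ≈ ½(pKa₁ + pKa₂) = ½(7.00 + 12.90) = 9.95.

pH = 9.95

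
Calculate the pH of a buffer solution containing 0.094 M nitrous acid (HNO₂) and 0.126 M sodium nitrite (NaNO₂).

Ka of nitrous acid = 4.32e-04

pKa = -log(4.32e-04) = 3.36. pH = pKa + log([A⁻]/[HA]) = 3.36 + log(0.126/0.094)

pH = 3.49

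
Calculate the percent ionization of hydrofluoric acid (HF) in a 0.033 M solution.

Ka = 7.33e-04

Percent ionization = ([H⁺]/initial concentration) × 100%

Using Ka equilibrium: x² + Ka×x - Ka×C = 0. Solving: [H⁺] = 4.5654e-03. Percent = (4.5654e-03/0.033) × 100

Percent ionization = 13.8%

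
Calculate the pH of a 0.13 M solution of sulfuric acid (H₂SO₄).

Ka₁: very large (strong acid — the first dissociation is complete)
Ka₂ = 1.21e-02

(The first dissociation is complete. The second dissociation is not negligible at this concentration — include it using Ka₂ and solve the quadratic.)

First dissociation is complete: [H⁺]₀ = [HSO₄⁻]₀ = C = 0.13 M. Second dissociation HSO₄⁻ ⇌ H⁺ + SO₄²⁻: let x = [SO₄²⁻]. Ka₂ = (C + x)·x / (C − x) = 1.21e-02 → x² + (C + Ka₂)·x − Ka₂·C = 0 → x² + 0.14210·x − 1.573e-03 = 0. x = (−0.14210 + √(0.14210² + 4 × 1.573e-03)) / 2 = 1.0320e-02 M. [H⁺] = C + x = 0.13 + 1.0320e-02 = 1.4032e-01 M. pH = -log(1.4032e-01) = 0.85.

pH = 0.85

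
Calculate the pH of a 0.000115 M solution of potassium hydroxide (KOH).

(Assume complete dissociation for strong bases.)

[OH⁻] = 0.000115 M for strong base. pOH = -log[OH⁻] = 3.94, pH = 14 - pOH

pH = 10.06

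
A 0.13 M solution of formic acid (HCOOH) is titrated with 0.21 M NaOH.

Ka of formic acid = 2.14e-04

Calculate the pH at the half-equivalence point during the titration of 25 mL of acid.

At half-equivalence [HA] = [A⁻], so Henderson-Hasselbalch gives pH = pKa = -log(2.14e-04) = 3.67.

pH = pKa = 3.67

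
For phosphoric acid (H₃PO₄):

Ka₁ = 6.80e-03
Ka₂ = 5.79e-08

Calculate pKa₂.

pKa₂ = -log(Ka₂) = -log(5.79e-08) = 7.24.

pK_{a2} = 7.24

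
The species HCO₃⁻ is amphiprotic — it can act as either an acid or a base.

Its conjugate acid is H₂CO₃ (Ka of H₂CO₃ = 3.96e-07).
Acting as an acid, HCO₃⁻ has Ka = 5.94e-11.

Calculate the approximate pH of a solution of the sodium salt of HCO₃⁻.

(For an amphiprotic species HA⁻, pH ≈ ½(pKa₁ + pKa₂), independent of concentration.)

pKa₁ = -log(3.96e-07) = 6.40; pKa₂ = -log(5.94e-11) = 10.23. For an amphiprotic species, pH ≈ ½(pKa₁ + pKa₂) = ½(6.40 + 10.23) = 8.31.

pH = 8.31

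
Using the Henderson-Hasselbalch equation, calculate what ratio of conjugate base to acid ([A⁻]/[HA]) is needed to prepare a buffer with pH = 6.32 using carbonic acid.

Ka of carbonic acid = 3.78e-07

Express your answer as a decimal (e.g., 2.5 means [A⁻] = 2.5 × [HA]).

pKa = -log(3.78e-07) = 6.4225. pH = pKa + log([A⁻]/[HA]), so log([A⁻]/[HA]) = pH − pKa = 6.32 − 6.4225 = -0.1025. [A⁻]/[HA] = 10^(-0.1025) = 0.790

[A⁻]/[HA] = 0.790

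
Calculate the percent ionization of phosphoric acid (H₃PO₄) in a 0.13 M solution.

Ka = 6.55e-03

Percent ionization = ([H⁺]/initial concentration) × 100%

Using Ka equilibrium: x² + Ka×x - Ka×C = 0. Solving: [H⁺] = 2.6089e-02. Percent = (2.6089e-02/0.13) × 100

Percent ionization = 20.1%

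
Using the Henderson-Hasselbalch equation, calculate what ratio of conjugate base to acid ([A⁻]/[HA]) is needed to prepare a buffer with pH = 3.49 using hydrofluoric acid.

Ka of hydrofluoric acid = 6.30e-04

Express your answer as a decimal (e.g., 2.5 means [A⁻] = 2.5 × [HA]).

pKa = -log(6.30e-04) = 3.2007. pH = pKa + log([A⁻]/[HA]), so log([A⁻]/[HA]) = pH − pKa = 3.49 − 3.2007 = 0.2893. [A⁻]/[HA] = 10^(0.2893) = 1.95

[A⁻]/[HA] = 1.95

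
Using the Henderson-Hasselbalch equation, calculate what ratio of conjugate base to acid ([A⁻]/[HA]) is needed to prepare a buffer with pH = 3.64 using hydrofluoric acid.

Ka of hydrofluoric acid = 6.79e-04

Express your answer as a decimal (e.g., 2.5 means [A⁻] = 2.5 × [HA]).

pKa = -log(6.79e-04) = 3.1681. pH = pKa + log([A⁻]/[HA]), so log([A⁻]/[HA]) = pH − pKa = 3.64 − 3.1681 = 0.4719. [A⁻]/[HA] = 10^(0.4719) = 2.96

[A⁻]/[HA] = 2.96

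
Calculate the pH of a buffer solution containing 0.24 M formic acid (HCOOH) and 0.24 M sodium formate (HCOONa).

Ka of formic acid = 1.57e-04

pKa = -log(1.57e-04) = 3.80. pH = pKa + log([A⁻]/[HA]) = 3.80 + log(0.24/0.24)

pH = 3.80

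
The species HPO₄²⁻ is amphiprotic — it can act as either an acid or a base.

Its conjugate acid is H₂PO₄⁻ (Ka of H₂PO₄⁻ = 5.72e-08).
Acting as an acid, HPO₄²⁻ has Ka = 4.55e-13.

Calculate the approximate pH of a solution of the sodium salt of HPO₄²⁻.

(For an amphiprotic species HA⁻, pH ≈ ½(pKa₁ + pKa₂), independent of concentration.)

pKa₁ = -log(5.72e-08) = 7.24; pKa₂ = -log(4.55e-13) = 12.34. For an amphiprotic species, pH ≈ ½(pKa₁ + pKa₂) = ½(7.24 + 12.34) = 9.79.

pH = 9.79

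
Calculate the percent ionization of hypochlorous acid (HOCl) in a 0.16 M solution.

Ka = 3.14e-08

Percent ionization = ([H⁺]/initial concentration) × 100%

Using Ka equilibrium: x² + Ka×x - Ka×C = 0. Solving: [H⁺] = 7.0864e-05. Percent = (7.0864e-05/0.16) × 100

Percent ionization = 0.0443%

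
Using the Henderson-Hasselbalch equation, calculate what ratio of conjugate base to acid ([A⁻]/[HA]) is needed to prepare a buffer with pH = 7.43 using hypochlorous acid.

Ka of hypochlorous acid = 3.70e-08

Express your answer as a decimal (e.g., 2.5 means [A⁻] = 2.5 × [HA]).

pKa = -log(3.70e-08) = 7.4318. pH = pKa + log([A⁻]/[HA]), so log([A⁻]/[HA]) = pH − pKa = 7.43 − 7.4318 = -0.0018. [A⁻]/[HA] = 10^(-0.0018) = 0.996

[A⁻]/[HA] = 0.996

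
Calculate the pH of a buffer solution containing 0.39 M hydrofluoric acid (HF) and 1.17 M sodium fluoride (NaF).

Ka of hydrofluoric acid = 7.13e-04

pKa = -log(7.13e-04) = 3.15. pH = pKa + log([A⁻]/[HA]) = 3.15 + log(1.17/0.39)

pH = 3.62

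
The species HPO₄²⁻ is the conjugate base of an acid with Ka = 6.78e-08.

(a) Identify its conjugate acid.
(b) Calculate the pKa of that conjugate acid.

(a) The conjugate acid is formed by adding one H⁺ to HPO₄²⁻, giving H₂PO₄⁻. (b) pKa = -log(Ka) = -log(6.78e-08) = 7.17.

Conjugate acid: H₂PO₄⁻; pK_a = 7.17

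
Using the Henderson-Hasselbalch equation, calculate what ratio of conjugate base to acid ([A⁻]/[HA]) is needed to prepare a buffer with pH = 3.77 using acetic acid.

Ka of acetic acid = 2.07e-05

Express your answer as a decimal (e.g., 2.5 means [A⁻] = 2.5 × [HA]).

pKa = -log(2.07e-05) = 4.6840. pH = pKa + log([A⁻]/[HA]), so log([A⁻]/[HA]) = pH − pKa = 3.77 − 4.6840 = -0.9140. [A⁻]/[HA] = 10^(-0.9140) = 0.122

[A⁻]/[HA] = 0.122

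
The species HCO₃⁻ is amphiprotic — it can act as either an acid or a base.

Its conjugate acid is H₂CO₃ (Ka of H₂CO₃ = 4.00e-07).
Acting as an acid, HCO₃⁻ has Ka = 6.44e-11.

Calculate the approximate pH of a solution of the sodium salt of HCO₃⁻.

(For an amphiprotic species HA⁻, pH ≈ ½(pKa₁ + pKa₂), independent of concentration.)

pKa₁ = -log(4.00e-07) = 6.40; pKa₂ = -log(6.44e-11) = 10.19. For an amphiprotic species, pH ≈ ½(pKa₁ + pKa₂) = ½(6.40 + 10.19) = 8.29.

pH = 8.29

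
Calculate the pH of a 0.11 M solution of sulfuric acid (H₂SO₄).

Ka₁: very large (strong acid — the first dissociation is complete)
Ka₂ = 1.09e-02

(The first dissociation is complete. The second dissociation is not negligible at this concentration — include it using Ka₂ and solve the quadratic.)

First dissociation is complete: [H⁺]₀ = [HSO₄⁻]₀ = C = 0.11 M. Second dissociation HSO₄⁻ ⇌ H⁺ + SO₄²⁻: let x = [SO₄²⁻]. Ka₂ = (C + x)·x / (C − x) = 1.09e-02 → x² + (C + Ka₂)·x − Ka₂·C = 0 → x² + 0.12090·x − 1.199e-03 = 0. x = (−0.12090 + √(0.12090² + 4 × 1.199e-03)) / 2 = 9.2149e-03 M. [H⁺] = C + x = 0.11 + 9.2149e-03 = 1.1921e-01 M. pH = -log(1.1921e-01) = 0.92.

pH = 0.92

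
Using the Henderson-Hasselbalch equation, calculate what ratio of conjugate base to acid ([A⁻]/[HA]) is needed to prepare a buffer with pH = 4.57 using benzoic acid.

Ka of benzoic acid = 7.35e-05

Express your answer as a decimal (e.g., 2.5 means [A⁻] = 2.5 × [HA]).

pKa = -log(7.35e-05) = 4.1337. pH = pKa + log([A⁻]/[HA]), so log([A⁻]/[HA]) = pH − pKa = 4.57 − 4.1337 = 0.4363. [A⁻]/[HA] = 10^(0.4363) = 2.73

[A⁻]/[HA] = 2.73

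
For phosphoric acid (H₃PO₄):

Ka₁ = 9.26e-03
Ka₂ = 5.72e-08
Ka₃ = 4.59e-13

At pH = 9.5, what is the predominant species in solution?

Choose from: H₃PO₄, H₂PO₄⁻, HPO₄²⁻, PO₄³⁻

pKa₁ = 2.03, pKa₂ = 7.24, pKa₃ = 12.34. For a polyprotic acid the predominant species crosses at each pKa: below pKa_n the protonated form dominates, above it the deprotonated form does. At pH = 9.5, the predominant species is HPO₄²⁻.

HPO₄²⁻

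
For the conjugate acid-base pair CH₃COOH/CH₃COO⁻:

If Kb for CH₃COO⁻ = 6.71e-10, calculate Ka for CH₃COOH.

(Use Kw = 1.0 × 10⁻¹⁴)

For a conjugate pair Ka × Kb = Kw, so Ka = Kw/Kb = 1.0 × 10⁻¹⁴ / 6.71e-10 = 1.49e-05.

K_a = 1.49e-05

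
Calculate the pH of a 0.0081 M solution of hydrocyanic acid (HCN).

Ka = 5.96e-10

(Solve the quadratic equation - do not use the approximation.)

x² + Ka×x - Ka×C = 0. Using quadratic formula: [H⁺] = 2.1969e-06

pH = 5.66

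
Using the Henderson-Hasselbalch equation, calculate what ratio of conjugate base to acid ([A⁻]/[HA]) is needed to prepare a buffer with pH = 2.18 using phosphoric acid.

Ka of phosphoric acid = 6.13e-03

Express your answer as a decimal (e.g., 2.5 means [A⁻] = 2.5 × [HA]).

pKa = -log(6.13e-03) = 2.2125. pH = pKa + log([A⁻]/[HA]), so log([A⁻]/[HA]) = pH − pKa = 2.18 − 2.2125 = -0.0325. [A⁻]/[HA] = 10^(-0.0325) = 0.928

[A⁻]/[HA] = 0.928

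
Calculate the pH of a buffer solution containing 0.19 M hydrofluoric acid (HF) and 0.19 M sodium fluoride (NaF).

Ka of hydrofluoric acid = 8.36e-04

pKa = -log(8.36e-04) = 3.08. pH = pKa + log([A⁻]/[HA]) = 3.08 + log(0.19/0.19)

pH = 3.08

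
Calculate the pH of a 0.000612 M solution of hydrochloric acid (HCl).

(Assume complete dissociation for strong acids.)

[H⁺] = 0.000612 M for strong acid. pH = -log[H⁺] = -log(0.000612)

pH = 3.21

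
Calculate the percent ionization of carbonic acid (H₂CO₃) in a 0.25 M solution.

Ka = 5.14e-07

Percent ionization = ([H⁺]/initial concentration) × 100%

Using Ka equilibrium: x² + Ka×x - Ka×C = 0. Solving: [H⁺] = 3.5821e-04. Percent = (3.5821e-04/0.25) × 100

Percent ionization = 0.143%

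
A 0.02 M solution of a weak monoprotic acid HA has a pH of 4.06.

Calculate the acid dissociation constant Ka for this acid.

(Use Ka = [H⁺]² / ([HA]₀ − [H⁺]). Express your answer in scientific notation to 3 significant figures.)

[H⁺] = 10^(−pH) = 10^(−4.06) = 8.710e-05 M. For HA ⇌ H⁺ + A⁻, Ka = [H⁺][A⁻]/[HA] = [H⁺]² / ([HA]₀ − [H⁺]) = (8.710e-05)² / (0.02 − 8.710e-05) = 3.81e-07.

K_a = 3.81e-07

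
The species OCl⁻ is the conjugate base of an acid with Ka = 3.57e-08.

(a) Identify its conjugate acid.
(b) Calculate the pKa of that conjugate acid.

(a) The conjugate acid is formed by adding one H⁺ to OCl⁻, giving HOCl. (b) pKa = -log(Ka) = -log(3.57e-08) = 7.45.

Conjugate acid: HOCl; pK_a = 7.45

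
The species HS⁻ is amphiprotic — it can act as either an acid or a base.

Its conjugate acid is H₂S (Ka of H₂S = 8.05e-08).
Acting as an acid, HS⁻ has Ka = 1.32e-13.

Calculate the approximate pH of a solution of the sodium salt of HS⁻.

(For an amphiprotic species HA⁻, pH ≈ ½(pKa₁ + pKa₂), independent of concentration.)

pKa₁ = -log(8.05e-08) = 7.09; pKa₂ = -log(1.32e-13) = 12.88. For an amphiprotic species, pH ≈ ½(pKa₁ + pKa₂) = ½(7.09 + 12.88) = 9.99.

pH = 9.99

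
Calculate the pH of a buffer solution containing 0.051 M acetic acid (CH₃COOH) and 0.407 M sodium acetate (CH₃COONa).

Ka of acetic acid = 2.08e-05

pKa = -log(2.08e-05) = 4.68. pH = pKa + log([A⁻]/[HA]) = 4.68 + log(0.407/0.051)

pH = 5.58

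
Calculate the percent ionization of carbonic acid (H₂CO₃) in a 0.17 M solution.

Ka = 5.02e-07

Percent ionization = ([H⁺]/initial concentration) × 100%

Using Ka equilibrium: x² + Ka×x - Ka×C = 0. Solving: [H⁺] = 2.9188e-04. Percent = (2.9188e-04/0.17) × 100

Percent ionization = 0.172%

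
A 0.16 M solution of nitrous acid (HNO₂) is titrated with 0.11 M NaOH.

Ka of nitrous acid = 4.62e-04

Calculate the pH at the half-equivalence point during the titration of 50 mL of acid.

At half-equivalence [HA] = [A⁻], so Henderson-Hasselbalch gives pH = pKa = -log(4.62e-04) = 3.34.

pH = pKa = 3.34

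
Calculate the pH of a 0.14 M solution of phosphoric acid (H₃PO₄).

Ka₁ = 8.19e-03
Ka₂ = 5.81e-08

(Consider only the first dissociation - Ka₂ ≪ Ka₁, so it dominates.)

First dissociation dominates. From Ka₁ = [H⁺][HA⁻]/[H₂A], x² + Ka₁·x − Ka₁·C = 0 with C = 0.14 M and Ka₁ = 8.19e-03. Solving: [H⁺] = (−Ka₁ + √(Ka₁² + 4·Ka₁·C)) / 2 = 3.0013e-02 M. pH = -log(3.0013e-02) = 1.52.

pH = 1.52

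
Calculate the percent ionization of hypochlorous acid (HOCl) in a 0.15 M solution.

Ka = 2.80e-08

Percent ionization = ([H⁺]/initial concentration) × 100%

Using Ka equilibrium: x² + Ka×x - Ka×C = 0. Solving: [H⁺] = 6.4793e-05. Percent = (6.4793e-05/0.15) × 100

Percent ionization = 0.0432%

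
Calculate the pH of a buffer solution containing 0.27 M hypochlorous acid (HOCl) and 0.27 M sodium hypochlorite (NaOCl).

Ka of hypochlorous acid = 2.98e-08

pKa = -log(2.98e-08) = 7.53. pH = pKa + log([A⁻]/[HA]) = 7.53 + log(0.27/0.27)

pH = 7.53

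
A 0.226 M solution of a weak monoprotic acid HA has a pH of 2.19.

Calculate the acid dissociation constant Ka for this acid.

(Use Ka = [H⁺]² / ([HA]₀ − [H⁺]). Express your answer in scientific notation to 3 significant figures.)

[H⁺] = 10^(−pH) = 10^(−2.19) = 6.457e-03 M. For HA ⇌ H⁺ + A⁻, Ka = [H⁺][A⁻]/[HA] = [H⁺]² / ([HA]₀ − [H⁺]) = (6.457e-03)² / (0.226 − 6.457e-03) = 1.90e-04.

K_a = 1.90e-04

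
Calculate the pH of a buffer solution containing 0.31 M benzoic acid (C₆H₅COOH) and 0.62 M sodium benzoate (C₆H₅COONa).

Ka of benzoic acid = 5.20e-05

pKa = -log(5.20e-05) = 4.28. pH = pKa + log([A⁻]/[HA]) = 4.28 + log(0.62/0.31)

pH = 4.59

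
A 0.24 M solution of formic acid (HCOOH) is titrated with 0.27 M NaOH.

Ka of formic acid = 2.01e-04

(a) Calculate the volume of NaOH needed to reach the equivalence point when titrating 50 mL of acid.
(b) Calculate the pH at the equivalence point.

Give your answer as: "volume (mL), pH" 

moles acid = 0.24 × 50/1000 = 0.012 mol; V_base = moles/0.27 × 1000 = 44.4 mL. At equivalence only the conjugate base is present: [A⁻] = 0.012/0.094 = 1.2706e-01 M. Kb = Kw/Ka = 4.98e-11; [OH⁻] = √(Kb × [A⁻]) = 2.5142e-06; pOH = 5.60; pH = 14 - pOH = 8.40.

V = 44.4 mL, pH = 8.40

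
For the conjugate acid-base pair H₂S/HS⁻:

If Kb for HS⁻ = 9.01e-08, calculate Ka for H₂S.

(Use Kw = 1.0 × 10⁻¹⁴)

For a conjugate pair Ka × Kb = Kw, so Ka = Kw/Kb = 1.0 × 10⁻¹⁴ / 9.01e-08 = 1.11e-07.

K_a = 1.11e-07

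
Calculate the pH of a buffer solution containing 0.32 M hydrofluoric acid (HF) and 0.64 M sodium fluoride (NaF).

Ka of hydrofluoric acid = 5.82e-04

pKa = -log(5.82e-04) = 3.24. pH = pKa + log([A⁻]/[HA]) = 3.24 + log(0.64/0.32)

pH = 3.54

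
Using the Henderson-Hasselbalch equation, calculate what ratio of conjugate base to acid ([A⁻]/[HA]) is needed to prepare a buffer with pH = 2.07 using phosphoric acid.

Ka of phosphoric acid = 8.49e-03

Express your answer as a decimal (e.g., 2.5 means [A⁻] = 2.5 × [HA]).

pKa = -log(8.49e-03) = 2.0711. pH = pKa + log([A⁻]/[HA]), so log([A⁻]/[HA]) = pH − pKa = 2.07 − 2.0711 = -0.0011. [A⁻]/[HA] = 10^(-0.0011) = 0.997

[A⁻]/[HA] = 0.997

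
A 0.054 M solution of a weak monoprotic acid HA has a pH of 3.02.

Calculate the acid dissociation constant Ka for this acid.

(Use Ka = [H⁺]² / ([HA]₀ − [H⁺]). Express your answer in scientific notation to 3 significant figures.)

[H⁺] = 10^(−pH) = 10^(−3.02) = 9.550e-04 M. For HA ⇌ H⁺ + A⁻, Ka = [H⁺][A⁻]/[HA] = [H⁺]² / ([HA]₀ − [H⁺]) = (9.550e-04)² / (0.054 − 9.550e-04) = 1.72e-05.

K_a = 1.72e-05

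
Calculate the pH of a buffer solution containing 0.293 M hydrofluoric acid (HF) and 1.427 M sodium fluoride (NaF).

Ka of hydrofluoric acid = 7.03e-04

pKa = -log(7.03e-04) = 3.15. pH = pKa + log([A⁻]/[HA]) = 3.15 + log(1.427/0.293)

pH = 3.84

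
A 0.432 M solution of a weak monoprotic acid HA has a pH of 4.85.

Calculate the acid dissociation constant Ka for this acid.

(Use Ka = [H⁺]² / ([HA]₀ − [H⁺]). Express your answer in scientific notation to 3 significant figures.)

[H⁺] = 10^(−pH) = 10^(−4.85) = 1.413e-05 M. For HA ⇌ H⁺ + A⁻, Ka = [H⁺][A⁻]/[HA] = [H⁺]² / ([HA]₀ − [H⁺]) = (1.413e-05)² / (0.432 − 1.413e-05) = 4.62e-10.

K_a = 4.62e-10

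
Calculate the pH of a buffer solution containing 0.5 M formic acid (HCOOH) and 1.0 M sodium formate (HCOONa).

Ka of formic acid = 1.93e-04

pKa = -log(1.93e-04) = 3.71. pH = pKa + log([A⁻]/[HA]) = 3.71 + log(1.0/0.5)

pH = 4.02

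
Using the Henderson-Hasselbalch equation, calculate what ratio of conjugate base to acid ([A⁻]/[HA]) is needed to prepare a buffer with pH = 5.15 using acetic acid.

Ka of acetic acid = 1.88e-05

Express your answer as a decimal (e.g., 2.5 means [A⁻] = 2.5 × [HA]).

pKa = -log(1.88e-05) = 4.7258. pH = pKa + log([A⁻]/[HA]), so log([A⁻]/[HA]) = pH − pKa = 5.15 − 4.7258 = 0.4242. [A⁻]/[HA] = 10^(0.4242) = 2.66

[A⁻]/[HA] = 2.66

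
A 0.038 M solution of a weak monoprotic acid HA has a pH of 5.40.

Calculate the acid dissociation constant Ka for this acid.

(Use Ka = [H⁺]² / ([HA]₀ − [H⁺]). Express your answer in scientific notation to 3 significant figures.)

[H⁺] = 10^(−pH) = 10^(−5.40) = 3.981e-06 M. For HA ⇌ H⁺ + A⁻, Ka = [H⁺][A⁻]/[HA] = [H⁺]² / ([HA]₀ − [H⁺]) = (3.981e-06)² / (0.038 − 3.981e-06) = 4.17e-10.

K_a = 4.17e-10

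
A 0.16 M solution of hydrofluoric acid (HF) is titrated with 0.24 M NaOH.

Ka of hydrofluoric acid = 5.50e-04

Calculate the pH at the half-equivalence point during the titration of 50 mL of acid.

At half-equivalence [HA] = [A⁻], so Henderson-Hasselbalch gives pH = pKa = -log(5.50e-04) = 3.26.

pH = pKa = 3.26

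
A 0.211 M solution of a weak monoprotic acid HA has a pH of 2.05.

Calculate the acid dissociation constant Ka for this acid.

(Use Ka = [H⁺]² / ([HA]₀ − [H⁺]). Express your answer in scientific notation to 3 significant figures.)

[H⁺] = 10^(−pH) = 10^(−2.05) = 8.913e-03 M. For HA ⇌ H⁺ + A⁻, Ka = [H⁺][A⁻]/[HA] = [H⁺]² / ([HA]₀ − [H⁺]) = (8.913e-03)² / (0.211 − 8.913e-03) = 3.93e-04.

K_a = 3.93e-04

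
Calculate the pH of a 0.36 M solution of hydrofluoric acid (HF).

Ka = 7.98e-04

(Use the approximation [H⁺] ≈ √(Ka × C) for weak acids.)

[H⁺] = √(Ka × C) = √(7.98e-04 × 0.36) = 1.6949e-02. pH = -log(1.6949e-02)

pH = 1.77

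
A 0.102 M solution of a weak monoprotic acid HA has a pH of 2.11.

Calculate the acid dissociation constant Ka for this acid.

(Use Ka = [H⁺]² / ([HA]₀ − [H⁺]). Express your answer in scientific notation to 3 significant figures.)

[H⁺] = 10^(−pH) = 10^(−2.11) = 7.762e-03 M. For HA ⇌ H⁺ + A⁻, Ka = [H⁺][A⁻]/[HA] = [H⁺]² / ([HA]₀ − [H⁺]) = (7.762e-03)² / (0.102 − 7.762e-03) = 6.39e-04.

K_a = 6.39e-04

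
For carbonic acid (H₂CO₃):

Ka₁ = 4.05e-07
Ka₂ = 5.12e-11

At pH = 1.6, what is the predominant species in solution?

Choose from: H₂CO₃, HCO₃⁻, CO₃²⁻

pKa₁ = 6.39, pKa₂ = 10.29. For a polyprotic acid the predominant species crosses at each pKa: below pKa_n the protonated form dominates, above it the deprotonated form does. At pH = 1.6, the predominant species is H₂CO₃.

H₂CO₃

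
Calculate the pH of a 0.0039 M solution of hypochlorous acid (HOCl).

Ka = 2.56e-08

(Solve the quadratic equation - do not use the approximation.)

x² + Ka×x - Ka×C = 0. Using quadratic formula: [H⁺] = 9.9792e-06

pH = 5.00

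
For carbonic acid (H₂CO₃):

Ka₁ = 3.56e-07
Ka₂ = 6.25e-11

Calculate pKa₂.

pKa₂ = -log(Ka₂) = -log(6.25e-11) = 10.20.

pK_{a2} = 10.20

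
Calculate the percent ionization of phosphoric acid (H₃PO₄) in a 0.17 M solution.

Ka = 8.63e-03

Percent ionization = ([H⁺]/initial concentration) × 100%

Using Ka equilibrium: x² + Ka×x - Ka×C = 0. Solving: [H⁺] = 3.4230e-02. Percent = (3.4230e-02/0.17) × 100

Percent ionization = 20.1%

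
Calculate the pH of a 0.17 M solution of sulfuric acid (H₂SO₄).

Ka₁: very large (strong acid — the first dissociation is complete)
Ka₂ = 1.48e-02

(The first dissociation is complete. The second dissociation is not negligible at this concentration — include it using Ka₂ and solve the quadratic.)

First dissociation is complete: [H⁺]₀ = [HSO₄⁻]₀ = C = 0.17 M. Second dissociation HSO₄⁻ ⇌ H⁺ + SO₄²⁻: let x = [SO₄²⁻]. Ka₂ = (C + x)·x / (C − x) = 1.48e-02 → x² + (C + Ka₂)·x − Ka₂·C = 0 → x² + 0.18480·x − 2.516e-03 = 0. x = (−0.18480 + √(0.18480² + 4 × 2.516e-03)) / 2 = 1.2737e-02 M. [H⁺] = C + x = 0.17 + 1.2737e-02 = 1.8274e-01 M. pH = -log(1.8274e-01) = 0.74.

pH = 0.74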